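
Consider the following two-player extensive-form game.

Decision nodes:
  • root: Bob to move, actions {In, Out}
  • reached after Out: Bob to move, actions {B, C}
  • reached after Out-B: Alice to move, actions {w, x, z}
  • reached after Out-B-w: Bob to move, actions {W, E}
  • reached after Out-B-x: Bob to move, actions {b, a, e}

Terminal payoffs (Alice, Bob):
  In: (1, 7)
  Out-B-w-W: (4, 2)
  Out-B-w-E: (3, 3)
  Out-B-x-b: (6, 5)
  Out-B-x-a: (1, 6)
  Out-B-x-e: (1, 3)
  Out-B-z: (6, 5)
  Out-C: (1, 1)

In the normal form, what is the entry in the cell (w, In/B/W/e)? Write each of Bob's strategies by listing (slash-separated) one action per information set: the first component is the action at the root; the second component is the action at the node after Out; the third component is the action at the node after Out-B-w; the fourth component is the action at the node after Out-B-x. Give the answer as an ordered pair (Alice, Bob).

Trace the play path from the root:
  Bob plays In
→ terminal payoff (1, 7).
(Alice's choice at the node after Out-B is never reached on this path, so it doesn't affect the outcome.)

(1, 7)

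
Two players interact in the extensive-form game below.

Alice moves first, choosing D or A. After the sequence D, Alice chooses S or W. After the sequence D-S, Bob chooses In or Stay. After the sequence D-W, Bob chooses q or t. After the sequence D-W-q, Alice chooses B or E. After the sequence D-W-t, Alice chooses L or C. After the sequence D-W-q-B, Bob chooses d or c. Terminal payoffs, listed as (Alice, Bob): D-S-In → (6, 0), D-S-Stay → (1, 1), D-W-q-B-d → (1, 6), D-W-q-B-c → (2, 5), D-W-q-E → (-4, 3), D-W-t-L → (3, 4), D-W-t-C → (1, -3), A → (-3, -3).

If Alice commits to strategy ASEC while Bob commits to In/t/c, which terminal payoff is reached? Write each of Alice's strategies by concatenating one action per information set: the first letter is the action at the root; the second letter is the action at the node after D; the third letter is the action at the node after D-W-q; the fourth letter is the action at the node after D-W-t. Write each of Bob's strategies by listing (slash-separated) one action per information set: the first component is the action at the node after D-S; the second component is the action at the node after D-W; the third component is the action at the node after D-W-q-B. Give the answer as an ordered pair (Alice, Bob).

(-3, -3)

Trace the play path from the root:
  Alice plays A
→ terminal payoff (-3, -3).
(Alice's choice at the node after D is never reached on this path, so it doesn't affect the outcome.)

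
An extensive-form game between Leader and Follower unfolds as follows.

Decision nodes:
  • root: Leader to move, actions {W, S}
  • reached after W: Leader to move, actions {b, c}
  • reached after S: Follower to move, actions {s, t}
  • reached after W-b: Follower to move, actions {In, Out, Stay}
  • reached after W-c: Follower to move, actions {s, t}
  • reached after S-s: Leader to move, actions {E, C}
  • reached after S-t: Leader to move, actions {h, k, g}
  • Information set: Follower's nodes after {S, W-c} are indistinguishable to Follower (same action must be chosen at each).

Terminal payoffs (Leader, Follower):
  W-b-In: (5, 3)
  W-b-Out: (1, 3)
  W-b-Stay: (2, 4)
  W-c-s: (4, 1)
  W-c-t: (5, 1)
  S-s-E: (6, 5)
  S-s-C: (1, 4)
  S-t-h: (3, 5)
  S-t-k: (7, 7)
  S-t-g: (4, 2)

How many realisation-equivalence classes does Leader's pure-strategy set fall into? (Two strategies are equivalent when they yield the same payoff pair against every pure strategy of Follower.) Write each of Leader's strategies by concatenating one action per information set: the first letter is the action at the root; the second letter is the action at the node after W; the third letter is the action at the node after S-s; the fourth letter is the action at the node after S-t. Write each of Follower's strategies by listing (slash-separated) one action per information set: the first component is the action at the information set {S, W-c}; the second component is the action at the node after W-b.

Leader has 24 pure strategies: WbEh, WbEk, WbEg, WbCh, WbCk, WbCg, WcEh, WcEk, WcEg, WcCh, WcCk, WcCg, SbEh, SbEk, SbEg, SbCh, SbCk, SbCg, ScEh, ScEk, ScEg, ScCh, ScCk, ScCg. Columns: s/In, s/Out, s/Stay, t/In, t/Out, t/Stay.
{WbEh, WbEk, WbEg, WbCh, WbCk, WbCg} → row (5,3) (1,3) (2,4) (5,3) (1,3) (2,4)
{WcEh, WcEk, WcEg, WcCh, WcCk, WcCg} → row (4,1) (4,1) (4,1) (5,1) (5,1) (5,1)
{SbEh, ScEh} → row (6,5) (6,5) (6,5) (3,5) (3,5) (3,5)
{SbEk, ScEk} → row (6,5) (6,5) (6,5) (7,7) (7,7) (7,7)
{SbEg, ScEg} → row (6,5) (6,5) (6,5) (4,2) (4,2) (4,2)
{SbCh, ScCh} → row (1,4) (1,4) (1,4) (3,5) (3,5) (3,5)
{SbCk, ScCk} → row (1,4) (1,4) (1,4) (7,7) (7,7) (7,7)
{SbCg, ScCg} → row (1,4) (1,4) (1,4) (4,2) (4,2) (4,2)
That's 8 distinct rows out of 24 strategies.

8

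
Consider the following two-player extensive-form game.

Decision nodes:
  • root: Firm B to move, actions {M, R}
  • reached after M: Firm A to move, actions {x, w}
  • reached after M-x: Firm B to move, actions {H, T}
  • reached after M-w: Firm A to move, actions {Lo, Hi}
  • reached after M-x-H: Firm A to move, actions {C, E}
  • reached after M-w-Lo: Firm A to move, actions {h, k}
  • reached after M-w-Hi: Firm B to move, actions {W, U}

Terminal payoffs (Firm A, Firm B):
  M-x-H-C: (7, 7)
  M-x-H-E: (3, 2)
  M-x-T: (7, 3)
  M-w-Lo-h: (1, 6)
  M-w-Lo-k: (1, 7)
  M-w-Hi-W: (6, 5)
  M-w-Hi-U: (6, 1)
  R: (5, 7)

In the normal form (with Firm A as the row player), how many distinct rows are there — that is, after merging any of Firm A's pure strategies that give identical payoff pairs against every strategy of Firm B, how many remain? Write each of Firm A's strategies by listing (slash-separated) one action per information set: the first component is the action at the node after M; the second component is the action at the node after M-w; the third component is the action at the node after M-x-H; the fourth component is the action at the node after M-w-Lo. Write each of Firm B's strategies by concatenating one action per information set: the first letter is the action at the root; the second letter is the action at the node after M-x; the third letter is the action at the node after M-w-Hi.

5

Firm A has 16 pure strategies: x/Lo/C/h, x/Lo/C/k, x/Lo/E/h, x/Lo/E/k, x/Hi/C/h, x/Hi/C/k, x/Hi/E/h, x/Hi/E/k, w/Lo/C/h, w/Lo/C/k, w/Lo/E/h, w/Lo/E/k, w/Hi/C/h, w/Hi/C/k, w/Hi/E/h, w/Hi/E/k. Columns: MHW, MHU, MTW, MTU, RHW, RHU, RTW, RTU.
{x/Lo/C/h, x/Lo/C/k, x/Hi/C/h, x/Hi/C/k} → row (7,7) (7,7) (7,3) (7,3) (5,7) (5,7) (5,7) (5,7)
{x/Lo/E/h, x/Lo/E/k, x/Hi/E/h, x/Hi/E/k} → row (3,2) (3,2) (7,3) (7,3) (5,7) (5,7) (5,7) (5,7)
{w/Lo/C/h, w/Lo/E/h} → row (1,6) (1,6) (1,6) (1,6) (5,7) (5,7) (5,7) (5,7)
{w/Lo/C/k, w/Lo/E/k} → row (1,7) (1,7) (1,7) (1,7) (5,7) (5,7) (5,7) (5,7)
{w/Hi/C/h, w/Hi/C/k, w/Hi/E/h, w/Hi/E/k} → row (6,5) (6,1) (6,5) (6,1) (5,7) (5,7) (5,7) (5,7)
That's 5 distinct rows out of 16 strategies.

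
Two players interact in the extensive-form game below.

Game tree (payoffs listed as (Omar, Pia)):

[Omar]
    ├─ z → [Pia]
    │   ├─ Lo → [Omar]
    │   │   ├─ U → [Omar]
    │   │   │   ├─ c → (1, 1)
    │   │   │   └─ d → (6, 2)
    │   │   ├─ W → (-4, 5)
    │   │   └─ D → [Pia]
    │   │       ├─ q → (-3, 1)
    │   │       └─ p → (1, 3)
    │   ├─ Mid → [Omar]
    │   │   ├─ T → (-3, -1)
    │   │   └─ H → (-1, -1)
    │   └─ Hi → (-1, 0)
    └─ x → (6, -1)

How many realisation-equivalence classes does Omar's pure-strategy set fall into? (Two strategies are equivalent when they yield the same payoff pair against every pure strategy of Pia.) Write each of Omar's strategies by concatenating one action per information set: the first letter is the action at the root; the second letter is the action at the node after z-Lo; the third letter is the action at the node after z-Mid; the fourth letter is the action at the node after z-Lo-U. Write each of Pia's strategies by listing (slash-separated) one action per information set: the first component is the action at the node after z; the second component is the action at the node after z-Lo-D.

9

Omar has 24 pure strategies: zUTc, zUTd, zUHc, zUHd, zWTc, zWTd, zWHc, zWHd, zDTc, zDTd, zDHc, zDHd, xUTc, xUTd, xUHc, xUHd, xWTc, xWTd, xWHc, xWHd, xDTc, xDTd, xDHc, xDHd. Columns: Lo/q, Lo/p, Mid/q, Mid/p, Hi/q, Hi/p.
{zUTc} → row (1,1) (1,1) (-3,-1) (-3,-1) (-1,0) (-1,0)
{zUTd} → row (6,2) (6,2) (-3,-1) (-3,-1) (-1,0) (-1,0)
{zUHc} → row (1,1) (1,1) (-1,-1) (-1,-1) (-1,0) (-1,0)
{zUHd} → row (6,2) (6,2) (-1,-1) (-1,-1) (-1,0) (-1,0)
{zWTc, zWTd} → row (-4,5) (-4,5) (-3,-1) (-3,-1) (-1,0) (-1,0)
{zWHc, zWHd} → row (-4,5) (-4,5) (-1,-1) (-1,-1) (-1,0) (-1,0)
{zDTc, zDTd} → row (-3,1) (1,3) (-3,-1) (-3,-1) (-1,0) (-1,0)
{zDHc, zDHd} → row (-3,1) (1,3) (-1,-1) (-1,-1) (-1,0) (-1,0)
{xUTc, xUTd, xUHc, xUHd, xWTc, xWTd, xWHc, xWHd, xDTc, xDTd, xDHc, xDHd} → row (6,-1) (6,-1) (6,-1) (6,-1) (6,-1) (6,-1)
That's 9 distinct rows out of 24 strategies.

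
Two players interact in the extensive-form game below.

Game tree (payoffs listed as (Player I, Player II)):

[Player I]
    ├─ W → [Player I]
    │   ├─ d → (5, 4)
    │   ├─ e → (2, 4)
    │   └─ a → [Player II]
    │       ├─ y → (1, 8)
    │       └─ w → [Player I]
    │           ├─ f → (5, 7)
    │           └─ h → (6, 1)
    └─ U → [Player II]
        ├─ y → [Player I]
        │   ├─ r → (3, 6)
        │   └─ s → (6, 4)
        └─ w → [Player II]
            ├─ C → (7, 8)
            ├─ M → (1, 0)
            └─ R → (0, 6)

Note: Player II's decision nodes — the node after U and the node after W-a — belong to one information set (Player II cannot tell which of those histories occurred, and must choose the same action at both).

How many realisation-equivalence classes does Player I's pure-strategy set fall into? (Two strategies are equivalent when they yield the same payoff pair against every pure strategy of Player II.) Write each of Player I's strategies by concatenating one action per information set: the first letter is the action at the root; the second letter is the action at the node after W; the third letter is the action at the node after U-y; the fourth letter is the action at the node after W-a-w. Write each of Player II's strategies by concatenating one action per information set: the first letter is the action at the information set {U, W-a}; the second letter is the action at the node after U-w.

Player I has 24 pure strategies: Wdrf, Wdrh, Wdsf, Wdsh, Werf, Werh, Wesf, Wesh, Warf, Warh, Wasf, Wash, Udrf, Udrh, Udsf, Udsh, Uerf, Uerh, Uesf, Uesh, Uarf, Uarh, Uasf, Uash. Columns: yC, yM, yR, wC, wM, wR.
{Wdrf, Wdrh, Wdsf, Wdsh} → row (5,4) (5,4) (5,4) (5,4) (5,4) (5,4)
{Werf, Werh, Wesf, Wesh} → row (2,4) (2,4) (2,4) (2,4) (2,4) (2,4)
{Warf, Wasf} → row (1,8) (1,8) (1,8) (5,7) (5,7) (5,7)
{Warh, Wash} → row (1,8) (1,8) (1,8) (6,1) (6,1) (6,1)
{Udrf, Udrh, Uerf, Uerh, Uarf, Uarh} → row (3,6) (3,6) (3,6) (7,8) (1,0) (0,6)
{Udsf, Udsh, Uesf, Uesh, Uasf, Uash} → row (6,4) (6,4) (6,4) (7,8) (1,0) (0,6)
That's 6 distinct rows out of 24 strategies.

6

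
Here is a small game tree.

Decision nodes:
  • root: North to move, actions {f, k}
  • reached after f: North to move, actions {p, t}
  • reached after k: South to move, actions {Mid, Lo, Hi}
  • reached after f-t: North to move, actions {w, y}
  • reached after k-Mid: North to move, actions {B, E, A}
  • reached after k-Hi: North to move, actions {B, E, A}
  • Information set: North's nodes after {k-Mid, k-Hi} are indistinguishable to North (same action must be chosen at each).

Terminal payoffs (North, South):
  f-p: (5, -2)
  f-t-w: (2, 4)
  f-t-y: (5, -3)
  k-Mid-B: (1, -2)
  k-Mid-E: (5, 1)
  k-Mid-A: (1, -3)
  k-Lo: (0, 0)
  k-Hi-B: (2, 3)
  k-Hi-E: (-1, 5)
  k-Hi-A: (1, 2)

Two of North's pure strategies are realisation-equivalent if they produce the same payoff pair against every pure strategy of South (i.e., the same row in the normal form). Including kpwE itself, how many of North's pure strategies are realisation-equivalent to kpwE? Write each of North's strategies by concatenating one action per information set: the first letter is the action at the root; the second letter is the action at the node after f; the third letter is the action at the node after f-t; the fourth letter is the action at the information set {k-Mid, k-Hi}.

Row for kpwE (columns Mid, Lo, Hi): (5,1) (0,0) (-1,5).
Under kpwE, North's choice at the node after f and at the node after f-t can never be reached regardless of what South does, so varying those choices leaves every outcome unchanged.
Holding the reachable choices fixed and varying the unreachable ones freely already gives 2 × 2 = 4 equivalent strategies.
No other strategy reproduces this row, so those 4 are the full class: kpwE, kpyE, ktwE, ktyE.

4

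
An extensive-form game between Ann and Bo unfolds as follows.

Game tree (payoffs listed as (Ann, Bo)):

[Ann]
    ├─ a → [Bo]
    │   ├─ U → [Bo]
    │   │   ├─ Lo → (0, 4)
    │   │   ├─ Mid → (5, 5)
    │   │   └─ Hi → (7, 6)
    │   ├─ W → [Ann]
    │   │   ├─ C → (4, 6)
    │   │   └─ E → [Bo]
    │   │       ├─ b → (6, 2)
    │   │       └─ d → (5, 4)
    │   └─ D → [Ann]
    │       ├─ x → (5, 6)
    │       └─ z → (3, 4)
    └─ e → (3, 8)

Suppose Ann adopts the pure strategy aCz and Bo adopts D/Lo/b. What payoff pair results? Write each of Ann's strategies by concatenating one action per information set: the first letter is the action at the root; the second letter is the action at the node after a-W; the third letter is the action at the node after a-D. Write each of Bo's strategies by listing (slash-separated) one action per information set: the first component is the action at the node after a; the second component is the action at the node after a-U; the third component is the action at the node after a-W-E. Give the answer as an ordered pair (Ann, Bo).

Trace the play path from the root:
  Ann plays a
  Bo plays D at [a]
  Ann plays z at [a-D]
→ terminal payoff (3, 4).
(Ann's choice at the node after a-W is never reached on this path, so it doesn't affect the outcome.)

(3, 4)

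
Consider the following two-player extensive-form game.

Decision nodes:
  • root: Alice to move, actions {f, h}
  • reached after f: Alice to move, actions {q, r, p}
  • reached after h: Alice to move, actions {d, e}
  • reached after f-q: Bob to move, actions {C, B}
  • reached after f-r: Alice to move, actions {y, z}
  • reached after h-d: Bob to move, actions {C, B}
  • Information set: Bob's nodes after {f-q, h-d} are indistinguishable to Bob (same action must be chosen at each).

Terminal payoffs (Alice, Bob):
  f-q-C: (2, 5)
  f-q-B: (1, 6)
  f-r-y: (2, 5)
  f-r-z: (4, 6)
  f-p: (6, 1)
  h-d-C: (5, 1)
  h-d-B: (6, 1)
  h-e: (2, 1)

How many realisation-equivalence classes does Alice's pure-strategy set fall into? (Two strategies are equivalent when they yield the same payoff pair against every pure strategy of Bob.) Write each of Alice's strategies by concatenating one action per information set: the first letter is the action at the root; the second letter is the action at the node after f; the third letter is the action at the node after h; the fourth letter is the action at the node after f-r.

Alice has 24 pure strategies: fqdy, fqdz, fqey, fqez, frdy, frdz, frey, frez, fpdy, fpdz, fpey, fpez, hqdy, hqdz, hqey, hqez, hrdy, hrdz, hrey, hrez, hpdy, hpdz, hpey, hpez. Columns: C, B.
{fqdy, fqdz, fqey, fqez} → row (2,5) (1,6)
{frdy, frey} → row (2,5) (2,5)
{frdz, frez} → row (4,6) (4,6)
{fpdy, fpdz, fpey, fpez} → row (6,1) (6,1)
{hqdy, hqdz, hrdy, hrdz, hpdy, hpdz} → row (5,1) (6,1)
{hqey, hqez, hrey, hrez, hpey, hpez} → row (2,1) (2,1)
That's 6 distinct rows out of 24 strategies.

6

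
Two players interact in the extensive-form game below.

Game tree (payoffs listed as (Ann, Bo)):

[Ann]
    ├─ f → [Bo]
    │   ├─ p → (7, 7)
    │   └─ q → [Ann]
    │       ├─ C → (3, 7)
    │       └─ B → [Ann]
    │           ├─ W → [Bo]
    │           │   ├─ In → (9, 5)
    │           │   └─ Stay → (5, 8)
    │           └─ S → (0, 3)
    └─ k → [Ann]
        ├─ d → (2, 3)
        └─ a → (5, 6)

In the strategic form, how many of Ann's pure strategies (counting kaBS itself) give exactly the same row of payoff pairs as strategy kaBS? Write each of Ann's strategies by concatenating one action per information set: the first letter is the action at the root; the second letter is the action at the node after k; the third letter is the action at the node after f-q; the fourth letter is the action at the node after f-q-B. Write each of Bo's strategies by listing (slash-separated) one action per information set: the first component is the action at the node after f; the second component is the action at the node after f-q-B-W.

Row for kaBS (columns p/In, p/Stay, q/In, q/Stay): (5,6) (5,6) (5,6) (5,6).
Under kaBS, Ann's choice at the node after f-q and at the node after f-q-B can never be reached regardless of what Bo does, so varying those choices leaves every outcome unchanged.
Holding the reachable choices fixed and varying the unreachable ones freely already gives 2 × 2 = 4 equivalent strategies.
No other strategy reproduces this row, so those 4 are the full class: kaCW, kaCS, kaBW, kaBS.

4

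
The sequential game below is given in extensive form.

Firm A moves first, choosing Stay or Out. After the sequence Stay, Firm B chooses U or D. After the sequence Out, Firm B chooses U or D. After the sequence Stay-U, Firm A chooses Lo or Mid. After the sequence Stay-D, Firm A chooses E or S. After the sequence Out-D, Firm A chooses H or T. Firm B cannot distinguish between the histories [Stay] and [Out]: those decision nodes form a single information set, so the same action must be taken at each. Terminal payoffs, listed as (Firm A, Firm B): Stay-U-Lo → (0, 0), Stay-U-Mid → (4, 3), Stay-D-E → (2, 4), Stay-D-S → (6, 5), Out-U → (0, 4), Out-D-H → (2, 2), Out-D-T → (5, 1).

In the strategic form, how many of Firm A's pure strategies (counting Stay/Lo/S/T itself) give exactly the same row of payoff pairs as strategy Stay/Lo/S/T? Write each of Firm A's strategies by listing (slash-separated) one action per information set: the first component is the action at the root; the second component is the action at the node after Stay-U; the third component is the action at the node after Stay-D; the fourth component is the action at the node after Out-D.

2

Row for Stay/Lo/S/T (columns U, D): (0,0) (6,5).
Under Stay/Lo/S/T, Firm A's choice at the node after Out-D can never be reached regardless of what Firm B does, so varying those choices leaves every outcome unchanged.
Holding the reachable choices fixed and varying the unreachable one freely already gives 2 equivalent strategies.
No other strategy reproduces this row, so those 2 are the full class: Stay/Lo/S/H, Stay/Lo/S/T.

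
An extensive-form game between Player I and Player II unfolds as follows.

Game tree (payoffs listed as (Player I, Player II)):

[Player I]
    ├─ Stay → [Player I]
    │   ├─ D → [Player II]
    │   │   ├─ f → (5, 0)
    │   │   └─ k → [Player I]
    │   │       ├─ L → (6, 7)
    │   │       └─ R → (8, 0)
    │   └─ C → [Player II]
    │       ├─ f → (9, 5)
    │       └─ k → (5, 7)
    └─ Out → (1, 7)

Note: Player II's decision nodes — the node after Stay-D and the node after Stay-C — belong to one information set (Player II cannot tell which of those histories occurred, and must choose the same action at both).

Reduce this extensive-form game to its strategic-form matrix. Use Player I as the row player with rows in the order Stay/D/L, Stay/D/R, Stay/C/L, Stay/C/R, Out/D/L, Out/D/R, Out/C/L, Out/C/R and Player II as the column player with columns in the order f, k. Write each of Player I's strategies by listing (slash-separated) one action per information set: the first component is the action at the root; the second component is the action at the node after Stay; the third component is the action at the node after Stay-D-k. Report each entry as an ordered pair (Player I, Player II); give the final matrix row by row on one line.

Stay/D/L: (5,0) (6,7) | Stay/D/R: (5,0) (8,0) | Stay/C/L: (9,5) (5,7) | Stay/C/R: (9,5) (5,7) | Out/D/L: (1,7) (1,7) | Out/D/R: (1,7) (1,7) | Out/C/L: (1,7) (1,7) | Out/C/R: (1,7) (1,7)

                f        k
Stay/D/L    (5,0)    (6,7)
Stay/D/R    (5,0)    (8,0)
Stay/C/L    (9,5)    (5,7)
Stay/C/R    (9,5)    (5,7)
 Out/D/L    (1,7)    (1,7)
 Out/D/R    (1,7)    (1,7)
 Out/C/L    (1,7)    (1,7)
 Out/C/R    (1,7)    (1,7)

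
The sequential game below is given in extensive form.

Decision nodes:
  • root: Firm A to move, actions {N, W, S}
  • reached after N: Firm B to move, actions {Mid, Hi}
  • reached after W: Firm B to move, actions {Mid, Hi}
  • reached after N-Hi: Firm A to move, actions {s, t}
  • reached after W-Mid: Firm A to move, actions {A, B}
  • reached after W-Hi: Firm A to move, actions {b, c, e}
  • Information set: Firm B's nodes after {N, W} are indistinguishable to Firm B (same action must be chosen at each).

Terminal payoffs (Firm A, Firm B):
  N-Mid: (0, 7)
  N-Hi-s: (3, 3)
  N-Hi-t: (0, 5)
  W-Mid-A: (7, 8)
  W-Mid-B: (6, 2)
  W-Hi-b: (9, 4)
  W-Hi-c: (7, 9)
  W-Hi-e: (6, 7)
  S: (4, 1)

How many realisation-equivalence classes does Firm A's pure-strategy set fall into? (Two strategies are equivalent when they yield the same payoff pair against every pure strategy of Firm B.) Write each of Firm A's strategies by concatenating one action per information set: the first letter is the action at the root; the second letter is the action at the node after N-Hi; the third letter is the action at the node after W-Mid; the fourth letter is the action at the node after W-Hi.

9

Firm A has 36 pure strategies: NsAb, NsAc, NsAe, NsBb, NsBc, NsBe, NtAb, NtAc, NtAe, NtBb, NtBc, NtBe, WsAb, WsAc, WsAe, WsBb, WsBc, WsBe, WtAb, WtAc, WtAe, WtBb, WtBc, WtBe, SsAb, SsAc, SsAe, SsBb, SsBc, SsBe, StAb, StAc, StAe, StBb, StBc, StBe. Columns: Mid, Hi.
{NsAb, NsAc, NsAe, NsBb, NsBc, NsBe} → row (0,7) (3,3)
{NtAb, NtAc, NtAe, NtBb, NtBc, NtBe} → row (0,7) (0,5)
{WsAb, WtAb} → row (7,8) (9,4)
{WsAc, WtAc} → row (7,8) (7,9)
{WsAe, WtAe} → row (7,8) (6,7)
{WsBb, WtBb} → row (6,2) (9,4)
{WsBc, WtBc} → row (6,2) (7,9)
{WsBe, WtBe} → row (6,2) (6,7)
{SsAb, SsAc, SsAe, SsBb, SsBc, SsBe, StAb, StAc, StAe, StBb, StBc, StBe} → row (4,1) (4,1)
That's 9 distinct rows out of 36 strategies.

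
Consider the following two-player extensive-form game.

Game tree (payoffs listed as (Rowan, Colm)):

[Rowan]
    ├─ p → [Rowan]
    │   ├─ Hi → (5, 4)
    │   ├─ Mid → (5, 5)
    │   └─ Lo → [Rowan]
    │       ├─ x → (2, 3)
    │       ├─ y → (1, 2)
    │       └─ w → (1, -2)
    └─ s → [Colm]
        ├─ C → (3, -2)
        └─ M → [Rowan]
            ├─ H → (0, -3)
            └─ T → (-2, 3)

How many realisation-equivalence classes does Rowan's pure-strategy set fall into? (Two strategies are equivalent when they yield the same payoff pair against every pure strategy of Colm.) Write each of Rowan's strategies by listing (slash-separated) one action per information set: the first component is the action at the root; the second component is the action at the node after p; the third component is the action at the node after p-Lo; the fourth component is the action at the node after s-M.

Rowan has 36 pure strategies: p/Hi/x/H, p/Hi/x/T, p/Hi/y/H, p/Hi/y/T, p/Hi/w/H, p/Hi/w/T, p/Mid/x/H, p/Mid/x/T, p/Mid/y/H, p/Mid/y/T, p/Mid/w/H, p/Mid/w/T, p/Lo/x/H, p/Lo/x/T, p/Lo/y/H, p/Lo/y/T, p/Lo/w/H, p/Lo/w/T, s/Hi/x/H, s/Hi/x/T, s/Hi/y/H, s/Hi/y/T, s/Hi/w/H, s/Hi/w/T, s/Mid/x/H, s/Mid/x/T, s/Mid/y/H, s/Mid/y/T, s/Mid/w/H, s/Mid/w/T, s/Lo/x/H, s/Lo/x/T, s/Lo/y/H, s/Lo/y/T, s/Lo/w/H, s/Lo/w/T. Columns: C, M.
{p/Hi/x/H, p/Hi/x/T, p/Hi/y/H, p/Hi/y/T, p/Hi/w/H, p/Hi/w/T} → row (5,4) (5,4)
{p/Mid/x/H, p/Mid/x/T, p/Mid/y/H, p/Mid/y/T, p/Mid/w/H, p/Mid/w/T} → row (5,5) (5,5)
{p/Lo/x/H, p/Lo/x/T} → row (2,3) (2,3)
{p/Lo/y/H, p/Lo/y/T} → row (1,2) (1,2)
{p/Lo/w/H, p/Lo/w/T} → row (1,-2) (1,-2)
{s/Hi/x/H, s/Hi/y/H, s/Hi/w/H, s/Mid/x/H, s/Mid/y/H, s/Mid/w/H, s/Lo/x/H, s/Lo/y/H, s/Lo/w/H} → row (3,-2) (0,-3)
{s/Hi/x/T, s/Hi/y/T, s/Hi/w/T, s/Mid/x/T, s/Mid/y/T, s/Mid/w/T, s/Lo/x/T, s/Lo/y/T, s/Lo/w/T} → row (3,-2) (-2,3)
That's 7 distinct rows out of 36 strategies.

7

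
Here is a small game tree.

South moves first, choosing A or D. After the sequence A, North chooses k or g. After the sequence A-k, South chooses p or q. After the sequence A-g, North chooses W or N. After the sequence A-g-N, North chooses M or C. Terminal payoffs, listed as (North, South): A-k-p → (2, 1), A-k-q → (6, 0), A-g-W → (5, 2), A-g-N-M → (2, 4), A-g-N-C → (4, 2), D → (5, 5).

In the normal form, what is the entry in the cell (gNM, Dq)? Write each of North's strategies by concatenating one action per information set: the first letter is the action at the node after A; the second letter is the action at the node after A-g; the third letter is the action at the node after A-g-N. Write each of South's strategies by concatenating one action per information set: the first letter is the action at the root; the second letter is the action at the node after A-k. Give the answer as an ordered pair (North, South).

Trace the play path from the root:
  South plays D
→ terminal payoff (5, 5).
(North's choice at the node after A is never reached on this path, so it doesn't affect the outcome.)

(5, 5)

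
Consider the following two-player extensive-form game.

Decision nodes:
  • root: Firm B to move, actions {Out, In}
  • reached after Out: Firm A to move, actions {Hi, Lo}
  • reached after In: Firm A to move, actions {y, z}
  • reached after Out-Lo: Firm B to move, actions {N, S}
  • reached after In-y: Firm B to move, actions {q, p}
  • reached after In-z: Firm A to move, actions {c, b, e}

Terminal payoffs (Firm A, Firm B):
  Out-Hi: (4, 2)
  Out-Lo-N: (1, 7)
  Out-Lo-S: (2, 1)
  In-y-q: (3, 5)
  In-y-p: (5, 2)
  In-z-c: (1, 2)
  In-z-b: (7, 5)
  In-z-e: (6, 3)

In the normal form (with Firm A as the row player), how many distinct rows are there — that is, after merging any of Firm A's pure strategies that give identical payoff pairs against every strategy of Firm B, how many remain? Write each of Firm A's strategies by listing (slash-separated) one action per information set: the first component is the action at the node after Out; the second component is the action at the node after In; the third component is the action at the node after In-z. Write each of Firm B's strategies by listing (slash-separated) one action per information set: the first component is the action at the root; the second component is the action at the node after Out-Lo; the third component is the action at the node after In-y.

Firm A has 12 pure strategies: Hi/y/c, Hi/y/b, Hi/y/e, Hi/z/c, Hi/z/b, Hi/z/e, Lo/y/c, Lo/y/b, Lo/y/e, Lo/z/c, Lo/z/b, Lo/z/e. Columns: Out/N/q, Out/N/p, Out/S/q, Out/S/p, In/N/q, In/N/p, In/S/q, In/S/p.
{Hi/y/c, Hi/y/b, Hi/y/e} → row (4,2) (4,2) (4,2) (4,2) (3,5) (5,2) (3,5) (5,2)
{Hi/z/c} → row (4,2) (4,2) (4,2) (4,2) (1,2) (1,2) (1,2) (1,2)
{Hi/z/b} → row (4,2) (4,2) (4,2) (4,2) (7,5) (7,5) (7,5) (7,5)
{Hi/z/e} → row (4,2) (4,2) (4,2) (4,2) (6,3) (6,3) (6,3) (6,3)
{Lo/y/c, Lo/y/b, Lo/y/e} → row (1,7) (1,7) (2,1) (2,1) (3,5) (5,2) (3,5) (5,2)
{Lo/z/c} → row (1,7) (1,7) (2,1) (2,1) (1,2) (1,2) (1,2) (1,2)
{Lo/z/b} → row (1,7) (1,7) (2,1) (2,1) (7,5) (7,5) (7,5) (7,5)
{Lo/z/e} → row (1,7) (1,7) (2,1) (2,1) (6,3) (6,3) (6,3) (6,3)
That's 8 distinct rows out of 12 strategies.

8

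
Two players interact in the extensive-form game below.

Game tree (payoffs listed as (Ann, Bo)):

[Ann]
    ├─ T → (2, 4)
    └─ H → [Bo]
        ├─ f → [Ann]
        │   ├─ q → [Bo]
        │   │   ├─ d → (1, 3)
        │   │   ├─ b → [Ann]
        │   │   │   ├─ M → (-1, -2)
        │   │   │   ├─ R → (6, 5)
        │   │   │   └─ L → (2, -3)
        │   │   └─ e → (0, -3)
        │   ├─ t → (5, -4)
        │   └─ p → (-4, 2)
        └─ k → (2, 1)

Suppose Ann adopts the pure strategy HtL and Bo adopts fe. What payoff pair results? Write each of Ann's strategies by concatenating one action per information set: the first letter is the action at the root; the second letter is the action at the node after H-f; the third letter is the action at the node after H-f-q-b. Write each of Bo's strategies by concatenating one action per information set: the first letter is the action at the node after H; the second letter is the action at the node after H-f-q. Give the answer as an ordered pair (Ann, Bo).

(5, -4)

Trace the play path from the root:
  Ann plays H
  Bo plays f at [H]
  Ann plays t at [H-f]
→ terminal payoff (5, -4).
(Ann's choice at the node after H-f-q-b is never reached on this path, so it doesn't affect the outcome.)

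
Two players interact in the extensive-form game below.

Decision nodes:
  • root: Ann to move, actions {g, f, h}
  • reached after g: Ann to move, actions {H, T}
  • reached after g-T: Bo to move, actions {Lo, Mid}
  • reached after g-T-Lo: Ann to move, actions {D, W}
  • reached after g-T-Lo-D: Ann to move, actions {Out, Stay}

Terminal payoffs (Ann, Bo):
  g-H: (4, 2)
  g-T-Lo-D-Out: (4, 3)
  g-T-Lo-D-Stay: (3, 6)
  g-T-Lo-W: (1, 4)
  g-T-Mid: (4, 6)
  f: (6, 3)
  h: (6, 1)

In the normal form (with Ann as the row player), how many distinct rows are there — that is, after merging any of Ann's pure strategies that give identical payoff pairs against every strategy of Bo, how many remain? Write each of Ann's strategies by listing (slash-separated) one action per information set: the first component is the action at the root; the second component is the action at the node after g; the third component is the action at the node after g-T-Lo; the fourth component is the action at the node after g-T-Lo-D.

Ann has 24 pure strategies: g/H/D/Out, g/H/D/Stay, g/H/W/Out, g/H/W/Stay, g/T/D/Out, g/T/D/Stay, g/T/W/Out, g/T/W/Stay, f/H/D/Out, f/H/D/Stay, f/H/W/Out, f/H/W/Stay, f/T/D/Out, f/T/D/Stay, f/T/W/Out, f/T/W/Stay, h/H/D/Out, h/H/D/Stay, h/H/W/Out, h/H/W/Stay, h/T/D/Out, h/T/D/Stay, h/T/W/Out, h/T/W/Stay. Columns: Lo, Mid.
{g/H/D/Out, g/H/D/Stay, g/H/W/Out, g/H/W/Stay} → row (4,2) (4,2)
{g/T/D/Out} → row (4,3) (4,6)
{g/T/D/Stay} → row (3,6) (4,6)
{g/T/W/Out, g/T/W/Stay} → row (1,4) (4,6)
{f/H/D/Out, f/H/D/Stay, f/H/W/Out, f/H/W/Stay, f/T/D/Out, f/T/D/Stay, f/T/W/Out, f/T/W/Stay} → row (6,3) (6,3)
{h/H/D/Out, h/H/D/Stay, h/H/W/Out, h/H/W/Stay, h/T/D/Out, h/T/D/Stay, h/T/W/Out, h/T/W/Stay} → row (6,1) (6,1)
That's 6 distinct rows out of 24 strategies.

6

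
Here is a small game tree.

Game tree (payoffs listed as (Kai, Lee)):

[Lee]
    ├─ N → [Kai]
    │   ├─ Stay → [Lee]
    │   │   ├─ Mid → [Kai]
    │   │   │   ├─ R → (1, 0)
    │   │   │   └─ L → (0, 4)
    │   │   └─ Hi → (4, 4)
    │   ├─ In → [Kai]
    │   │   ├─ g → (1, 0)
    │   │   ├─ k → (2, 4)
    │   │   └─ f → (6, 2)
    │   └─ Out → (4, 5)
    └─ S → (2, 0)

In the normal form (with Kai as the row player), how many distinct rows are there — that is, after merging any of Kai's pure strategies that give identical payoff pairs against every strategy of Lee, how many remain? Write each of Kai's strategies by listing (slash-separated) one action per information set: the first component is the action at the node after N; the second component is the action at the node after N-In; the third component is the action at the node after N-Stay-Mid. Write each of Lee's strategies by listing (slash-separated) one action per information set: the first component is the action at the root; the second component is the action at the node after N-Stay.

Kai has 18 pure strategies: Stay/g/R, Stay/g/L, Stay/k/R, Stay/k/L, Stay/f/R, Stay/f/L, In/g/R, In/g/L, In/k/R, In/k/L, In/f/R, In/f/L, Out/g/R, Out/g/L, Out/k/R, Out/k/L, Out/f/R, Out/f/L. Columns: N/Mid, N/Hi, S/Mid, S/Hi.
{Stay/g/R, Stay/k/R, Stay/f/R} → row (1,0) (4,4) (2,0) (2,0)
{Stay/g/L, Stay/k/L, Stay/f/L} → row (0,4) (4,4) (2,0) (2,0)
{In/g/R, In/g/L} → row (1,0) (1,0) (2,0) (2,0)
{In/k/R, In/k/L} → row (2,4) (2,4) (2,0) (2,0)
{In/f/R, In/f/L} → row (6,2) (6,2) (2,0) (2,0)
{Out/g/R, Out/g/L, Out/k/R, Out/k/L, Out/f/R, Out/f/L} → row (4,5) (4,5) (2,0) (2,0)
That's 6 distinct rows out of 18 strategies.

6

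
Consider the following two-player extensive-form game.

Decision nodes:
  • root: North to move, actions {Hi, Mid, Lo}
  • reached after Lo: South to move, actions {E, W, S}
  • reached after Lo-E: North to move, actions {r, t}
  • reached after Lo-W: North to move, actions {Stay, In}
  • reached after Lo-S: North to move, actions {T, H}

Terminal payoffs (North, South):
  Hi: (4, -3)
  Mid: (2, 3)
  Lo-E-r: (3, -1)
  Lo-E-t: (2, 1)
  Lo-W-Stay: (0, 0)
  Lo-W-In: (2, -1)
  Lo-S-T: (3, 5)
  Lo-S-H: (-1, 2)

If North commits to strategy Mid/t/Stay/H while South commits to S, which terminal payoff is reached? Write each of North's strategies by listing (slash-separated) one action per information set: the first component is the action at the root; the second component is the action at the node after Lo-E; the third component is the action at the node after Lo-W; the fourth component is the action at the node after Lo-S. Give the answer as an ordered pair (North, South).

Trace the play path from the root:
  North plays Mid
→ terminal payoff (2, 3).
(North's choice at the node after Lo-E is never reached on this path, so it doesn't affect the outcome.)

(2, 3)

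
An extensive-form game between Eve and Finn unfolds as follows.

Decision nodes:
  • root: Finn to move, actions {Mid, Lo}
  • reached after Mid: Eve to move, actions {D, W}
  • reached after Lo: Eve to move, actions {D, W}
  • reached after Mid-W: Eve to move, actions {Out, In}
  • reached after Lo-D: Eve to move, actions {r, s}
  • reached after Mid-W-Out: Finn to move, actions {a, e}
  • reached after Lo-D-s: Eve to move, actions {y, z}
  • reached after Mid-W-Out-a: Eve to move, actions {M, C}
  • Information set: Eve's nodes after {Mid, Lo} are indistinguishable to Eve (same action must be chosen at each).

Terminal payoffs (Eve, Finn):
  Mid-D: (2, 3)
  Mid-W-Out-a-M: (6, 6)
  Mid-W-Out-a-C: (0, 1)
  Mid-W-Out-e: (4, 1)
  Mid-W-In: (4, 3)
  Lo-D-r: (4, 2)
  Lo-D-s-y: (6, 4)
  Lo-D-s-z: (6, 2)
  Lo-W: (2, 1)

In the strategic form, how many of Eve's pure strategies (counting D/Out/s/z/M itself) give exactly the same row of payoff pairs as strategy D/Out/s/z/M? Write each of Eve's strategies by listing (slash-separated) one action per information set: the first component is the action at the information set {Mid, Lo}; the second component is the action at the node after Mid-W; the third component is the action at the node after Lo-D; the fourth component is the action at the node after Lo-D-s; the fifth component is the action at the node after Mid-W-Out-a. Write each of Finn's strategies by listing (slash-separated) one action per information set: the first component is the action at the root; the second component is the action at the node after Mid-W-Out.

4

Row for D/Out/s/z/M (columns Mid/a, Mid/e, Lo/a, Lo/e): (2,3) (2,3) (6,2) (6,2).
Under D/Out/s/z/M, Eve's choice at the node after Mid-W and at the node after Mid-W-Out-a can never be reached regardless of what Finn does, so varying those choices leaves every outcome unchanged.
Holding the reachable choices fixed and varying the unreachable ones freely already gives 2 × 2 = 4 equivalent strategies.
No other strategy reproduces this row, so those 4 are the full class: D/Out/s/z/M, D/Out/s/z/C, D/In/s/z/M, D/In/s/z/C.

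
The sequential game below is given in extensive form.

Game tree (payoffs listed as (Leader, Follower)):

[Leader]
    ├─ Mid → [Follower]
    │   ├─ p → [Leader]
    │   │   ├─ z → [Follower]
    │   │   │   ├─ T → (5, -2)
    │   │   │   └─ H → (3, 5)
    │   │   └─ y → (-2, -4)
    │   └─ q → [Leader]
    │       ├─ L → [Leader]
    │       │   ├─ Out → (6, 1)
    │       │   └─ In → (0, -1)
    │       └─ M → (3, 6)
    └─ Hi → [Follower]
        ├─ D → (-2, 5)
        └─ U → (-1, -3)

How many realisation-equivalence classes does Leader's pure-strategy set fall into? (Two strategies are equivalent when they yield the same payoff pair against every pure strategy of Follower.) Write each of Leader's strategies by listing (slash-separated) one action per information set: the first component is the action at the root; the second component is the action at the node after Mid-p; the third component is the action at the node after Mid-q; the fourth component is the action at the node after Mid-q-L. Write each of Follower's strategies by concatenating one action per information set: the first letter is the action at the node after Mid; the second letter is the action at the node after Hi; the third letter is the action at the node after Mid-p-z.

7

Leader has 16 pure strategies: Mid/z/L/Out, Mid/z/L/In, Mid/z/M/Out, Mid/z/M/In, Mid/y/L/Out, Mid/y/L/In, Mid/y/M/Out, Mid/y/M/In, Hi/z/L/Out, Hi/z/L/In, Hi/z/M/Out, Hi/z/M/In, Hi/y/L/Out, Hi/y/L/In, Hi/y/M/Out, Hi/y/M/In. Columns: pDT, pDH, pUT, pUH, qDT, qDH, qUT, qUH.
{Mid/z/L/Out} → row (5,-2) (3,5) (5,-2) (3,5) (6,1) (6,1) (6,1) (6,1)
{Mid/z/L/In} → row (5,-2) (3,5) (5,-2) (3,5) (0,-1) (0,-1) (0,-1) (0,-1)
{Mid/z/M/Out, Mid/z/M/In} → row (5,-2) (3,5) (5,-2) (3,5) (3,6) (3,6) (3,6) (3,6)
{Mid/y/L/Out} → row (-2,-4) (-2,-4) (-2,-4) (-2,-4) (6,1) (6,1) (6,1) (6,1)
{Mid/y/L/In} → row (-2,-4) (-2,-4) (-2,-4) (-2,-4) (0,-1) (0,-1) (0,-1) (0,-1)
{Mid/y/M/Out, Mid/y/M/In} → row (-2,-4) (-2,-4) (-2,-4) (-2,-4) (3,6) (3,6) (3,6) (3,6)
{Hi/z/L/Out, Hi/z/L/In, Hi/z/M/Out, Hi/z/M/In, Hi/y/L/Out, Hi/y/L/In, Hi/y/M/Out, Hi/y/M/In} → row (-2,5) (-2,5) (-1,-3) (-1,-3) (-2,5) (-2,5) (-1,-3) (-1,-3)
That's 7 distinct rows out of 16 strategies.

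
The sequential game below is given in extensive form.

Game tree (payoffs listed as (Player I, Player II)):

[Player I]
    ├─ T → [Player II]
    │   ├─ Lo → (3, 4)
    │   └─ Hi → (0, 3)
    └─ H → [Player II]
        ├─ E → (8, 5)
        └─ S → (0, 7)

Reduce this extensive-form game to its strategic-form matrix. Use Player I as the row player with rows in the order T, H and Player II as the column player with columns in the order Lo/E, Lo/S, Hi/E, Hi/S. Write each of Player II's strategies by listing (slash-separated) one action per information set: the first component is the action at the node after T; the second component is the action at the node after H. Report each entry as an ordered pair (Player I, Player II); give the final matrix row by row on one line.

T: (3,4) (3,4) (0,3) (0,3) | H: (8,5) (0,7) (8,5) (0,7)

         Lo/E     Lo/S     Hi/E     Hi/S
   T    (3,4)    (3,4)    (0,3)    (0,3)
   H    (8,5)    (0,7)    (8,5)    (0,7)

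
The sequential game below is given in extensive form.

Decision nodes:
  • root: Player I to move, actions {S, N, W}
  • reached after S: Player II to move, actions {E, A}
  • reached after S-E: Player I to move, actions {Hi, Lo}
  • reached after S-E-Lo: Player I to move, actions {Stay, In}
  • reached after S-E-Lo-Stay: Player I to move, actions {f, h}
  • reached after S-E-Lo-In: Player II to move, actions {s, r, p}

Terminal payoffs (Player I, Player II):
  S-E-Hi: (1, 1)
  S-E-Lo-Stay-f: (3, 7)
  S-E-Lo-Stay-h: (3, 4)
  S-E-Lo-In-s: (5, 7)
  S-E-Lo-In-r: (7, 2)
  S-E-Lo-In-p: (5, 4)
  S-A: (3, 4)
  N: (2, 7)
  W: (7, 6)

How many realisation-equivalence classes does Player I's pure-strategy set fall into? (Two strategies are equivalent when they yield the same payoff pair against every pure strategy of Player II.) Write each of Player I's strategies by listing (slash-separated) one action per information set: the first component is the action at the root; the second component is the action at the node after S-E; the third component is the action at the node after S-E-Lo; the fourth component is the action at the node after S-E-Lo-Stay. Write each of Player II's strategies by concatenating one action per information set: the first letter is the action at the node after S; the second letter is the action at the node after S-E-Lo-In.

Player I has 24 pure strategies: S/Hi/Stay/f, S/Hi/Stay/h, S/Hi/In/f, S/Hi/In/h, S/Lo/Stay/f, S/Lo/Stay/h, S/Lo/In/f, S/Lo/In/h, N/Hi/Stay/f, N/Hi/Stay/h, N/Hi/In/f, N/Hi/In/h, N/Lo/Stay/f, N/Lo/Stay/h, N/Lo/In/f, N/Lo/In/h, W/Hi/Stay/f, W/Hi/Stay/h, W/Hi/In/f, W/Hi/In/h, W/Lo/Stay/f, W/Lo/Stay/h, W/Lo/In/f, W/Lo/In/h. Columns: Es, Er, Ep, As, Ar, Ap.
{S/Hi/Stay/f, S/Hi/Stay/h, S/Hi/In/f, S/Hi/In/h} → row (1,1) (1,1) (1,1) (3,4) (3,4) (3,4)
{S/Lo/Stay/f} → row (3,7) (3,7) (3,7) (3,4) (3,4) (3,4)
{S/Lo/Stay/h} → row (3,4) (3,4) (3,4) (3,4) (3,4) (3,4)
{S/Lo/In/f, S/Lo/In/h} → row (5,7) (7,2) (5,4) (3,4) (3,4) (3,4)
{N/Hi/Stay/f, N/Hi/Stay/h, N/Hi/In/f, N/Hi/In/h, N/Lo/Stay/f, N/Lo/Stay/h, N/Lo/In/f, N/Lo/In/h} → row (2,7) (2,7) (2,7) (2,7) (2,7) (2,7)
{W/Hi/Stay/f, W/Hi/Stay/h, W/Hi/In/f, W/Hi/In/h, W/Lo/Stay/f, W/Lo/Stay/h, W/Lo/In/f, W/Lo/In/h} → row (7,6) (7,6) (7,6) (7,6) (7,6) (7,6)
That's 6 distinct rows out of 24 strategies.

6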